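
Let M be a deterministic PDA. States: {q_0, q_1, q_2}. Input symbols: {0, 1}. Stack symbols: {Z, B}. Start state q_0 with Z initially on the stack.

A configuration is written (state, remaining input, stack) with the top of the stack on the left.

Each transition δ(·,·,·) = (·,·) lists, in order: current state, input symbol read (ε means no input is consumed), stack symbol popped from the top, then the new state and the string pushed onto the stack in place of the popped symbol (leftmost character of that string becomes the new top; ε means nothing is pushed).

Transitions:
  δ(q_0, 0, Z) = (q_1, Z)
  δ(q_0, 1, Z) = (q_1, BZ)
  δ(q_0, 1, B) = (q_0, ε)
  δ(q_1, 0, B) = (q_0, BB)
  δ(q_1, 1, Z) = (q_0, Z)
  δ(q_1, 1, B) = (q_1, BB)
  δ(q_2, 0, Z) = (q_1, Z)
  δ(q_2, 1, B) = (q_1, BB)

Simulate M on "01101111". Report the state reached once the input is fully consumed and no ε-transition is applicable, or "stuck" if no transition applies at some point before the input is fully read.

(q_0, 01101111, Z) ⊢ (q_1, 1101111, Z) ⊢ (q_0, 101111, Z) ⊢ (q_1, 01111, BZ) ⊢ (q_0, 1111, BBZ) ⊢ (q_0, 111, BZ) ⊢ (q_0, 11, Z) ⊢ (q_1, 1, BZ) ⊢ (q_1, ε, BBZ)
All input consumed; M is in state q_1.

q_1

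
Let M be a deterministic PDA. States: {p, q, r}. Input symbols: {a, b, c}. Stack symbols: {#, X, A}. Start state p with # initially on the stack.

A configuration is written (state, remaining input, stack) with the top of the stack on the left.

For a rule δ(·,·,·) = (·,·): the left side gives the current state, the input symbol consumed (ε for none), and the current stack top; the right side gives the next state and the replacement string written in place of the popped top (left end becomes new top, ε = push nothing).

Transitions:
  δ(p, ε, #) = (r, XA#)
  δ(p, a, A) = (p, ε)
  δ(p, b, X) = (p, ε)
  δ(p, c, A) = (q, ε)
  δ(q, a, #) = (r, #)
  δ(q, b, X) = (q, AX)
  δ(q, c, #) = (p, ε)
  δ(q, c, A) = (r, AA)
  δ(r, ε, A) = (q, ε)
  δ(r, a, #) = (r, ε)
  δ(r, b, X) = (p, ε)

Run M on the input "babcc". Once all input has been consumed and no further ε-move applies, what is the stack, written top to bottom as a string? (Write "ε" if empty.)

ε

(p, babcc, #)
  ε-move, top #: go to r, push XA# → (r, babcc, XA#)
  read b, top X: go to p, push ε → (p, abcc, A#)
  read a, top A: go to p, push ε → (p, bcc, #)
  ε-move, top #: go to r, push XA# → (r, bcc, XA#)
  read b, top X: go to p, push ε → (p, cc, A#)
  read c, top A: go to q, push ε → (q, c, #)
  read c, top #: go to p, push ε → (p, ε, ε)
All input consumed in state p with stack ε.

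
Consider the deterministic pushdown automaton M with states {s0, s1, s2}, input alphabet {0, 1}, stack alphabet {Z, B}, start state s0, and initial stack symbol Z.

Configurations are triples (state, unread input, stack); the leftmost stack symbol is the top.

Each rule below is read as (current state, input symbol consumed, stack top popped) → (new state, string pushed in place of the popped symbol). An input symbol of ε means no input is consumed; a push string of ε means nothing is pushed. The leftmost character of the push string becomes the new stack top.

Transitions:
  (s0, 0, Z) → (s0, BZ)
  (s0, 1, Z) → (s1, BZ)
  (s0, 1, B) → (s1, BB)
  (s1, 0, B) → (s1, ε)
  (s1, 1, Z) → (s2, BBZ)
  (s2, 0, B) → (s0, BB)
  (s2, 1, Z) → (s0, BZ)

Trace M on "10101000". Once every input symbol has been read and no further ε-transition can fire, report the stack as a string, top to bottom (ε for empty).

BZ

(s0, 10101000, Z)
  read 1, top Z: go to s1, push BZ → (s1, 0101000, BZ)
  read 0, top B: go to s1, push ε → (s1, 101000, Z)
  read 1, top Z: go to s2, push BBZ → (s2, 01000, BBZ)
  read 0, top B: go to s0, push BB → (s0, 1000, BBBZ)
  read 1, top B: go to s1, push BB → (s1, 000, BBBBZ)
  read 0, top B: go to s1, push ε → (s1, 00, BBBZ)
  read 0, top B: go to s1, push ε → (s1, 0, BBZ)
  read 0, top B: go to s1, push ε → (s1, ε, BZ)
All input consumed in state s1 with stack BZ.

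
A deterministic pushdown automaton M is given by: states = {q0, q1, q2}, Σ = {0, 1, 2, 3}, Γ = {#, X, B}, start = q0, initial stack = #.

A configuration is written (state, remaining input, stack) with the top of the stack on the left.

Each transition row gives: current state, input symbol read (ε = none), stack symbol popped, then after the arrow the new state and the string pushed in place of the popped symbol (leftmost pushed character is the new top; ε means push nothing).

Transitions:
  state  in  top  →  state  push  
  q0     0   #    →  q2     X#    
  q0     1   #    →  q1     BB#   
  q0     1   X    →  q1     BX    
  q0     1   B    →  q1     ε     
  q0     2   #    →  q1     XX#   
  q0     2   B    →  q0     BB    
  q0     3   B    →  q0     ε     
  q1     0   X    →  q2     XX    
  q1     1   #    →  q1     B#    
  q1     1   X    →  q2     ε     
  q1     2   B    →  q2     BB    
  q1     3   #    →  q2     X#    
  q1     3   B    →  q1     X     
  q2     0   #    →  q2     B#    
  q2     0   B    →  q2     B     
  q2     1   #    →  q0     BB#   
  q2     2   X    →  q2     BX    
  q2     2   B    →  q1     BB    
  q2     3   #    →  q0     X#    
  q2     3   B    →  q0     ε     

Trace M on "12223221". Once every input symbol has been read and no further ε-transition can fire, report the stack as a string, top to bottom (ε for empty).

BBBBB#

(q0, 12223221, #)
  read 1, top #: go to q1, push BB# → (q1, 2223221, BB#)
  read 2, top B: go to q2, push BB → (q2, 223221, BBB#)
  read 2, top B: go to q1, push BB → (q1, 23221, BBBB#)
  read 2, top B: go to q2, push BB → (q2, 3221, BBBBB#)
  read 3, top B: go to q0, push ε → (q0, 221, BBBB#)
  read 2, top B: go to q0, push BB → (q0, 21, BBBBB#)
  read 2, top B: go to q0, push BB → (q0, 1, BBBBBB#)
  read 1, top B: go to q1, push ε → (q1, ε, BBBBB#)
All input consumed in state q1 with stack BBBBB#.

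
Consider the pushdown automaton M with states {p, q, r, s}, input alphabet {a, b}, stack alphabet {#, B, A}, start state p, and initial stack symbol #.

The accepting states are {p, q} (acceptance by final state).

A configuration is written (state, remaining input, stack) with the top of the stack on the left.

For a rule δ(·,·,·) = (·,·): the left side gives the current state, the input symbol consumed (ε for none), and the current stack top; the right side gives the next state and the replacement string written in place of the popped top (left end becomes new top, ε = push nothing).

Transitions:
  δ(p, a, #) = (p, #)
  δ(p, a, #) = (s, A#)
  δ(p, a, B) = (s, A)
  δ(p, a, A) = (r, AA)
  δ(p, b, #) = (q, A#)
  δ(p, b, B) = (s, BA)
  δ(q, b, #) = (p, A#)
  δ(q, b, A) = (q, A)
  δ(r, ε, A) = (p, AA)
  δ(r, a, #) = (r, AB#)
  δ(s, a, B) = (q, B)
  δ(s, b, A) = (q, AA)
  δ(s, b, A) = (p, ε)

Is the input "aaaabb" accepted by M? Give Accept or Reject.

One accepting computation: (p, aaaabb, #) ⊢ (p, aaabb, #) ⊢ (p, aabb, #) ⊢ (p, abb, #) ⊢ (p, bb, #) ⊢ (q, b, A#) ⊢ (q, ε, A#)
All input consumed and state q ∈ F.

Accept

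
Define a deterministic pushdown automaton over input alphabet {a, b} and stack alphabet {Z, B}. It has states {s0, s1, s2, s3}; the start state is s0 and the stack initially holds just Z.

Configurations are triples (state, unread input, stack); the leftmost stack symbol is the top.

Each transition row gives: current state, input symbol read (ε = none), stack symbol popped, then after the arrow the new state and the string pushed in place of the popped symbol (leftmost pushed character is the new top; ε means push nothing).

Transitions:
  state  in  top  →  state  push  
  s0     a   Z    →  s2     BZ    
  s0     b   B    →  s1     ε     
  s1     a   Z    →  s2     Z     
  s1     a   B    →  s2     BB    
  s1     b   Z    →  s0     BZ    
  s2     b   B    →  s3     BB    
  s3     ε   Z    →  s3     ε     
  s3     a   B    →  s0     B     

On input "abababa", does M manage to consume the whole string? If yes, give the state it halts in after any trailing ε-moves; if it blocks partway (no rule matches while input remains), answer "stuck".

(s0, abababa, Z)
  read a, top Z: go to s2, push BZ → (s2, bababa, BZ)
  read b, top B: go to s3, push BB → (s3, ababa, BBZ)
  read a, top B: go to s0, push B → (s0, baba, BBZ)
  read b, top B: go to s1, push ε → (s1, aba, BZ)
  read a, top B: go to s2, push BB → (s2, ba, BBZ)
  read b, top B: go to s3, push BB → (s3, a, BBBZ)
  read a, top B: go to s0, push B → (s0, ε, BBBZ)
All input consumed; M is in state s0.

s0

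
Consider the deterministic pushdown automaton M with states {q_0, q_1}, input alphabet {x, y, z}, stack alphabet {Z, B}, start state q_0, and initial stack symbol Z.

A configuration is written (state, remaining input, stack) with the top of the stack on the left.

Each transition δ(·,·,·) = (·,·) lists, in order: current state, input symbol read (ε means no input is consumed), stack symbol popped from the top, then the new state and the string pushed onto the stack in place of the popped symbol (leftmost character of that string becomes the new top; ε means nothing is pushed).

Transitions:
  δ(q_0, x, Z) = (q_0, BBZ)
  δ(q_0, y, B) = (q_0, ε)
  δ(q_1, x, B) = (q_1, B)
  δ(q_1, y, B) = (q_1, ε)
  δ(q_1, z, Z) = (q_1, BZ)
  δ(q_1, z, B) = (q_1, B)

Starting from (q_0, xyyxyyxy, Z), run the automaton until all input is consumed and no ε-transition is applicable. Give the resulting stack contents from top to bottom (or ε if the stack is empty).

BZ

(q_0, xyyxyyxy, Z)
  read x, top Z: go to q_0, push BBZ → (q_0, yyxyyxy, BBZ)
  read y, top B: go to q_0, push ε → (q_0, yxyyxy, BZ)
  read y, top B: go to q_0, push ε → (q_0, xyyxy, Z)
  read x, top Z: go to q_0, push BBZ → (q_0, yyxy, BBZ)
  read y, top B: go to q_0, push ε → (q_0, yxy, BZ)
  read y, top B: go to q_0, push ε → (q_0, xy, Z)
  read x, top Z: go to q_0, push BBZ → (q_0, y, BBZ)
  read y, top B: go to q_0, push ε → (q_0, ε, BZ)
All input consumed in state q_0 with stack BZ.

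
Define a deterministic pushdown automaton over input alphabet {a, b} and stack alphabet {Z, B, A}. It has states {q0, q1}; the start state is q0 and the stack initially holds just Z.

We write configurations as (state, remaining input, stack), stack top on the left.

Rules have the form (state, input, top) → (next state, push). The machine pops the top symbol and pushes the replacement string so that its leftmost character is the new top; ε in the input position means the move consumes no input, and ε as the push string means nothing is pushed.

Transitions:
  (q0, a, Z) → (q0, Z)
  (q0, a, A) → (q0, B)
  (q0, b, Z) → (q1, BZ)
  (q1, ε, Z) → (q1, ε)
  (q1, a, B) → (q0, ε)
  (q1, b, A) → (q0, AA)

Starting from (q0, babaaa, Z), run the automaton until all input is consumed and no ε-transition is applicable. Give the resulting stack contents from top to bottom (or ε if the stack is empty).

(q0, babaaa, Z)
  read b, top Z: go to q1, push BZ → (q1, abaaa, BZ)
  read a, top B: go to q0, push ε → (q0, baaa, Z)
  read b, top Z: go to q1, push BZ → (q1, aaa, BZ)
  read a, top B: go to q0, push ε → (q0, aa, Z)
  read a, top Z: go to q0, push Z → (q0, a, Z)
  read a, top Z: go to q0, push Z → (q0, ε, Z)
All input consumed in state q0 with stack Z.

Z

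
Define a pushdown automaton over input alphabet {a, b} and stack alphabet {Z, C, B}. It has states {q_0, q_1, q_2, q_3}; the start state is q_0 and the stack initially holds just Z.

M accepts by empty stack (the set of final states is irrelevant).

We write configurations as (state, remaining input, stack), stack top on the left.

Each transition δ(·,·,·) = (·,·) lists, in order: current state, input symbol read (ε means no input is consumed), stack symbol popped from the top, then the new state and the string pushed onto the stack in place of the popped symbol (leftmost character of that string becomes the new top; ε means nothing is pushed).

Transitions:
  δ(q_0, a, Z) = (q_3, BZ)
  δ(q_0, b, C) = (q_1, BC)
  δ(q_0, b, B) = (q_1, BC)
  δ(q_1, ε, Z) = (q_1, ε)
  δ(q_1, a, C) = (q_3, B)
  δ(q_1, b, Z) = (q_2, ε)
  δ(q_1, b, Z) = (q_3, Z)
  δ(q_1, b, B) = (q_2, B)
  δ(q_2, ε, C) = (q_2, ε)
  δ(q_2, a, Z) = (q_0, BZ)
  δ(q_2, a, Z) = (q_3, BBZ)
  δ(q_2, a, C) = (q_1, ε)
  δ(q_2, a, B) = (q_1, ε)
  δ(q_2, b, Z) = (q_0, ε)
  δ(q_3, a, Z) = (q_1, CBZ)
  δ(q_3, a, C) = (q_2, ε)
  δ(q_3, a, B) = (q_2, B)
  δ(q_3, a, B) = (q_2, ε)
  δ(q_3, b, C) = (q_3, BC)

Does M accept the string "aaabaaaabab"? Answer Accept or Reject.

Accept

One accepting computation: (q_0, aaabaaaabab, Z) ⊢ (q_3, aabaaaabab, BZ) ⊢ (q_2, abaaaabab, BZ) ⊢ (q_1, baaaabab, Z) ⊢ (q_3, aaaabab, Z) ⊢ (q_1, aaabab, CBZ) ⊢ (q_3, aabab, BBZ) ⊢ (q_2, abab, BBZ) ⊢ (q_1, bab, BZ) ⊢ (q_2, ab, BZ) ⊢ (q_1, b, Z) ⊢ (q_2, ε, ε)
All input consumed and the stack is empty.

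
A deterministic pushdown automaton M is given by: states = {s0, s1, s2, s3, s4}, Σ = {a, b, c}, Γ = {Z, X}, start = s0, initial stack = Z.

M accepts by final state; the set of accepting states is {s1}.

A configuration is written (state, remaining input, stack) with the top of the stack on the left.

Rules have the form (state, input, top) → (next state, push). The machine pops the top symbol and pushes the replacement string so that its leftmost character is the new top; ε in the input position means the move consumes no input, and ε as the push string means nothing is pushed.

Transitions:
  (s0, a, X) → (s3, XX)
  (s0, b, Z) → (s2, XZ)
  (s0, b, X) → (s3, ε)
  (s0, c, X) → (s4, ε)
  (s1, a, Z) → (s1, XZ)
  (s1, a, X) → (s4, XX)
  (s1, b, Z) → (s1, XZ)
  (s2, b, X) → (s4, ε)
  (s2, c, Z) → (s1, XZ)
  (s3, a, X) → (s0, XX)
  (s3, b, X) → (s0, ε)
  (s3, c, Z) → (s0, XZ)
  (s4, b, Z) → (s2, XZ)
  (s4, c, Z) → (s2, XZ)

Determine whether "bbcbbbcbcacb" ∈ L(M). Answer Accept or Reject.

Reject

(s0, bbcbbbcbcacb, Z)
  read b, top Z: go to s2, push XZ → (s2, bcbbbcbcacb, XZ)
  read b, top X: go to s4, push ε → (s4, cbbbcbcacb, Z)
  read c, top Z: go to s2, push XZ → (s2, bbbcbcacb, XZ)
  read b, top X: go to s4, push ε → (s4, bbcbcacb, Z)
  read b, top Z: go to s2, push XZ → (s2, bcbcacb, XZ)
  read b, top X: go to s4, push ε → (s4, cbcacb, Z)
  read c, top Z: go to s2, push XZ → (s2, bcacb, XZ)
  read b, top X: go to s4, push ε → (s4, cacb, Z)
  read c, top Z: go to s2, push XZ → (s2, acb, XZ)
No transition applies at (s2, acb, XZ); input not fully consumed.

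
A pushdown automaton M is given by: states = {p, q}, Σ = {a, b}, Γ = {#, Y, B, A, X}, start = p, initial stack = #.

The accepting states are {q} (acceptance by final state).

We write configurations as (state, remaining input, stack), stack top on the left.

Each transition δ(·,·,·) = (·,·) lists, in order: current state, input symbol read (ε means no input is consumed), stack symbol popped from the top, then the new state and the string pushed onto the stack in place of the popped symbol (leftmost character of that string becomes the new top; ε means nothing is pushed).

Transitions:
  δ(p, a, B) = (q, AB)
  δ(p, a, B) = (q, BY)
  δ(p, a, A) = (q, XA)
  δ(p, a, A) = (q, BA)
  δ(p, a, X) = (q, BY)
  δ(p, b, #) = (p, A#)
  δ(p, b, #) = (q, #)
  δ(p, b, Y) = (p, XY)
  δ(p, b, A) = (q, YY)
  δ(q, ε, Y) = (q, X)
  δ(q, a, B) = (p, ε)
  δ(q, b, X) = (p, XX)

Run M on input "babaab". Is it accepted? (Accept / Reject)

Reject

No computation consumes all input and reaches a final state.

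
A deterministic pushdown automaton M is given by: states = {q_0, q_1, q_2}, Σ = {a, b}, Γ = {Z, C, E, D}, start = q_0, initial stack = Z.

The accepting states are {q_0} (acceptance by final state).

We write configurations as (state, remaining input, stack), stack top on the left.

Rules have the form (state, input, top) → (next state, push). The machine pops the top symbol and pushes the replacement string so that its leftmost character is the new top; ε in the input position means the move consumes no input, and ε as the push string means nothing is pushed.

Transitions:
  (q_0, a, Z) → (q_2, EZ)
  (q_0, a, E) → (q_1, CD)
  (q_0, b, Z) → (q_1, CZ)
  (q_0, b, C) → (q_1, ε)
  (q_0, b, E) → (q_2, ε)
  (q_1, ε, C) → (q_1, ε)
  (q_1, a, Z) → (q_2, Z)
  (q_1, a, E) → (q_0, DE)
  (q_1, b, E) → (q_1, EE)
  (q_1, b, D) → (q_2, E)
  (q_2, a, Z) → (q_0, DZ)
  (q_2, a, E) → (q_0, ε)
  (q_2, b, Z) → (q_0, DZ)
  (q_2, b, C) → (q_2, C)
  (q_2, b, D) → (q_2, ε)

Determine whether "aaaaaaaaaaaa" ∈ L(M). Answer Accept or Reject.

(q_0, aaaaaaaaaaaa, Z)
  read a, top Z: go to q_2, push EZ → (q_2, aaaaaaaaaaa, EZ)
  read a, top E: go to q_0, push ε → (q_0, aaaaaaaaaa, Z)
  read a, top Z: go to q_2, push EZ → (q_2, aaaaaaaaa, EZ)
  read a, top E: go to q_0, push ε → (q_0, aaaaaaaa, Z)
  read a, top Z: go to q_2, push EZ → (q_2, aaaaaaa, EZ)
  read a, top E: go to q_0, push ε → (q_0, aaaaaa, Z)
  read a, top Z: go to q_2, push EZ → (q_2, aaaaa, EZ)
  read a, top E: go to q_0, push ε → (q_0, aaaa, Z)
  read a, top Z: go to q_2, push EZ → (q_2, aaa, EZ)
  read a, top E: go to q_0, push ε → (q_0, aa, Z)
  read a, top Z: go to q_2, push EZ → (q_2, a, EZ)
  read a, top E: go to q_0, push ε → (q_0, ε, Z)
All input consumed; state q_0 ∈ F.

Accept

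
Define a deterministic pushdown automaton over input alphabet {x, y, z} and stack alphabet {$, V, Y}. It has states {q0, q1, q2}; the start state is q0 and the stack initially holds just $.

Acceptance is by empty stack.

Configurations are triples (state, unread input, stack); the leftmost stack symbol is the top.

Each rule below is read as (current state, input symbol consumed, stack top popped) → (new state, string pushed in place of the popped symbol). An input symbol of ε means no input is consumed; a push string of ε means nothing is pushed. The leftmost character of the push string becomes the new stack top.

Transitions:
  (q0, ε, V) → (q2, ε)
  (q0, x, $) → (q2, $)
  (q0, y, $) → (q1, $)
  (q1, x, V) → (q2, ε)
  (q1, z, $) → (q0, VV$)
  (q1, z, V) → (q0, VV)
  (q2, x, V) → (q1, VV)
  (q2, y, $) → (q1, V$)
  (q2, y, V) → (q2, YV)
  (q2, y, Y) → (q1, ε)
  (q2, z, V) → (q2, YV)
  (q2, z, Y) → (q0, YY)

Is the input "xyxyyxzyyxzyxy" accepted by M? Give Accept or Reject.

Reject

(q0, xyxyyxzyyxzyxy, $)
  read x, top $: go to q2, push $ → (q2, yxyyxzyyxzyxy, $)
  read y, top $: go to q1, push V$ → (q1, xyyxzyyxzyxy, V$)
  read x, top V: go to q2, push ε → (q2, yyxzyyxzyxy, $)
  read y, top $: go to q1, push V$ → (q1, yxzyyxzyxy, V$)
No transition applies at (q1, yxzyyxzyxy, V$); input not fully consumed.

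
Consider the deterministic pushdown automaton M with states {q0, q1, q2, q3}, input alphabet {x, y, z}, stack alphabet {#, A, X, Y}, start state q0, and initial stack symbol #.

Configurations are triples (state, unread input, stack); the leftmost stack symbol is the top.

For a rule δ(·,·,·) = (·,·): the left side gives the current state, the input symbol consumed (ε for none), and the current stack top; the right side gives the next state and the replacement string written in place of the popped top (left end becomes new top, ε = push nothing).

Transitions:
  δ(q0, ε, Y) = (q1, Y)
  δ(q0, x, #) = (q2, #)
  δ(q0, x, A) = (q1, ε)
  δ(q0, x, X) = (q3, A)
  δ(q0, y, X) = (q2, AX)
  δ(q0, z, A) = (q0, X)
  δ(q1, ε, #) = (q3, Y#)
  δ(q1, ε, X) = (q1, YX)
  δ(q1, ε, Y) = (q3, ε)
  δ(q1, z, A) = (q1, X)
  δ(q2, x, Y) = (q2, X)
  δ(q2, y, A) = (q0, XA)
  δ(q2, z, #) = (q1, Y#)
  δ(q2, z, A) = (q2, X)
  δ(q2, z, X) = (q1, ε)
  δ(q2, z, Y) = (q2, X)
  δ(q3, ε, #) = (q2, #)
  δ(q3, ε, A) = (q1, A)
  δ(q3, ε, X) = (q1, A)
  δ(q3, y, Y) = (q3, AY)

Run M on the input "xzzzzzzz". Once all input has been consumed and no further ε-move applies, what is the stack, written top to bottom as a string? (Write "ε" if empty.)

#

(q0, xzzzzzzz, #)
  read x, top #: go to q2, push # → (q2, zzzzzzz, #)
  read z, top #: go to q1, push Y# → (q1, zzzzzz, Y#)
  ε-move, top Y: go to q3, push ε → (q3, zzzzzz, #)
  ε-move, top #: go to q2, push # → (q2, zzzzzz, #)
  read z, top #: go to q1, push Y# → (q1, zzzzz, Y#)
  ε-move, top Y: go to q3, push ε → (q3, zzzzz, #)
  ε-move, top #: go to q2, push # → (q2, zzzzz, #)
  read z, top #: go to q1, push Y# → (q1, zzzz, Y#)
  ε-move, top Y: go to q3, push ε → (q3, zzzz, #)
  ε-move, top #: go to q2, push # → (q2, zzzz, #)
  read z, top #: go to q1, push Y# → (q1, zzz, Y#)
  ε-move, top Y: go to q3, push ε → (q3, zzz, #)
  ε-move, top #: go to q2, push # → (q2, zzz, #)
  read z, top #: go to q1, push Y# → (q1, zz, Y#)
  ε-move, top Y: go to q3, push ε → (q3, zz, #)
  ε-move, top #: go to q2, push # → (q2, zz, #)
  read z, top #: go to q1, push Y# → (q1, z, Y#)
  ε-move, top Y: go to q3, push ε → (q3, z, #)
  ε-move, top #: go to q2, push # → (q2, z, #)
  read z, top #: go to q1, push Y# → (q1, ε, Y#)
  ε-move, top Y: go to q3, push ε → (q3, ε, #)
  ε-move, top #: go to q2, push # → (q2, ε, #)
All input consumed in state q2 with stack #.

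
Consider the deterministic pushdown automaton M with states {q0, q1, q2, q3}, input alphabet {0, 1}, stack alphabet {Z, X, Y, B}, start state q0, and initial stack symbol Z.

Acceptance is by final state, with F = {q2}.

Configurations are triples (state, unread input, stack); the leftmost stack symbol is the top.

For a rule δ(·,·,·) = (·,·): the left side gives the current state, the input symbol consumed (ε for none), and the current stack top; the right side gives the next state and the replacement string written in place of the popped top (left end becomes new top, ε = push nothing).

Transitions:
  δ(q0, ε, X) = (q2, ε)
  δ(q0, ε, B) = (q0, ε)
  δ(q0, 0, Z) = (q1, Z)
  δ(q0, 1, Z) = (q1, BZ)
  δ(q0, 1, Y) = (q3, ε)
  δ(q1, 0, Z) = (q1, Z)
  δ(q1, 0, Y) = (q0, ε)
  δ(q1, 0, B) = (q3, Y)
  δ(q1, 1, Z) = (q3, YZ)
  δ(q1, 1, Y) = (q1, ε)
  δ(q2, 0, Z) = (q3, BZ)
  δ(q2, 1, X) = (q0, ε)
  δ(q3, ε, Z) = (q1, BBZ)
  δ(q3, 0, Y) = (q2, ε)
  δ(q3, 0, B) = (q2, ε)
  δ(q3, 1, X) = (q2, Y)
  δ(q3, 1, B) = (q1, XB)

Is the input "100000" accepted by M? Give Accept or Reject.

(q0, 100000, Z)
  read 1, top Z: go to q1, push BZ → (q1, 00000, BZ)
  read 0, top B: go to q3, push Y → (q3, 0000, YZ)
  read 0, top Y: go to q2, push ε → (q2, 000, Z)
  read 0, top Z: go to q3, push BZ → (q3, 00, BZ)
  read 0, top B: go to q2, push ε → (q2, 0, Z)
  read 0, top Z: go to q3, push BZ → (q3, ε, BZ)
All input consumed; state q3 ∉ F and no further ε-move applies.

Reject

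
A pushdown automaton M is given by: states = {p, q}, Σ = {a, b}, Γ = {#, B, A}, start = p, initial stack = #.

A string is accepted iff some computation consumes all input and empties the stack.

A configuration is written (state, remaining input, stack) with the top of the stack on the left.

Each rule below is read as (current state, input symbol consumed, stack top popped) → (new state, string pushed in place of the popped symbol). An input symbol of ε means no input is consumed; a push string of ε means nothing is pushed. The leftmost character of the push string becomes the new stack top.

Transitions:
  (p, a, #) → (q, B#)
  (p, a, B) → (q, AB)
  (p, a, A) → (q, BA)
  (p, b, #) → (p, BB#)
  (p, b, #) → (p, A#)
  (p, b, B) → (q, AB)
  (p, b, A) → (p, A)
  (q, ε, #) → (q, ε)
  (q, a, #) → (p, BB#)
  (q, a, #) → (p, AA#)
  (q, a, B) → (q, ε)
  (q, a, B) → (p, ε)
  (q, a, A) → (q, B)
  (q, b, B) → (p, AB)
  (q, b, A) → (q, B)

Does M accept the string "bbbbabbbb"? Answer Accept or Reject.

No computation consumes all input and empties the stack.

Reject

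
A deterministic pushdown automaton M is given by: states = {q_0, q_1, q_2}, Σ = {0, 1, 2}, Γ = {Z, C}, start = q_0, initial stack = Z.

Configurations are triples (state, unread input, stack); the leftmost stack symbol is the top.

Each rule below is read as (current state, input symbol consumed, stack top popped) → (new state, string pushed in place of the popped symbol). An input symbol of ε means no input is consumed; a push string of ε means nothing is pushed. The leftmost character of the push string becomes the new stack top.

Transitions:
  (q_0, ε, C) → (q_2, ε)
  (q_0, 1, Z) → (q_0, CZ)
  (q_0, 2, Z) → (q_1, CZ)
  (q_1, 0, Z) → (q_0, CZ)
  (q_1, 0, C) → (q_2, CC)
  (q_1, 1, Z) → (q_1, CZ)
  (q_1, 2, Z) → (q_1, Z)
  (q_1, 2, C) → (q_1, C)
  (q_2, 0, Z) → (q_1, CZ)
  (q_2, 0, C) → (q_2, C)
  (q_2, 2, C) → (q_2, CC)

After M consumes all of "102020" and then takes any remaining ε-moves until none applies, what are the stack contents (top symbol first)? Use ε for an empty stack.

(q_0, 102020, Z) ⊢ (q_0, 02020, CZ) ⊢ (q_2, 02020, Z) ⊢ (q_1, 2020, CZ) ⊢ (q_1, 020, CZ) ⊢ (q_2, 20, CCZ) ⊢ (q_2, 0, CCCZ) ⊢ (q_2, ε, CCCZ)
All input consumed in state q_2 with stack CCCZ.

CCCZ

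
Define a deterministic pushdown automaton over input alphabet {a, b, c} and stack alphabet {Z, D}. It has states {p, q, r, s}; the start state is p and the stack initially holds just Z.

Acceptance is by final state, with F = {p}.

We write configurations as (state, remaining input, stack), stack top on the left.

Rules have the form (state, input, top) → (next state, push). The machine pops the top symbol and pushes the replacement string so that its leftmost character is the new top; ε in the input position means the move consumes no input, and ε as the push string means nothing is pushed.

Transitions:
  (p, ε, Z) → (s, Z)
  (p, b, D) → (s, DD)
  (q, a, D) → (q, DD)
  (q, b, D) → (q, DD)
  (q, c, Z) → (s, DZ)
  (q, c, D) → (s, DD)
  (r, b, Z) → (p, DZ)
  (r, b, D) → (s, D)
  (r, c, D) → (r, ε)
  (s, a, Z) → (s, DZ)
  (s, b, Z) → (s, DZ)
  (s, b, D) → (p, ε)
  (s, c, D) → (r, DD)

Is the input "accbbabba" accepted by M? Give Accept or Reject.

(p, accbbabba, Z) ⊢ (s, accbbabba, Z) ⊢ (s, ccbbabba, DZ) ⊢ (r, cbbabba, DDZ) ⊢ (r, bbabba, DZ) ⊢ (s, babba, DZ) ⊢ (p, abba, Z) ⊢ (s, abba, Z) ⊢ (s, bba, DZ) ⊢ (p, ba, Z) ⊢ (s, ba, Z) ⊢ (s, a, DZ)
No transition applies at (s, a, DZ); input not fully consumed.

Reject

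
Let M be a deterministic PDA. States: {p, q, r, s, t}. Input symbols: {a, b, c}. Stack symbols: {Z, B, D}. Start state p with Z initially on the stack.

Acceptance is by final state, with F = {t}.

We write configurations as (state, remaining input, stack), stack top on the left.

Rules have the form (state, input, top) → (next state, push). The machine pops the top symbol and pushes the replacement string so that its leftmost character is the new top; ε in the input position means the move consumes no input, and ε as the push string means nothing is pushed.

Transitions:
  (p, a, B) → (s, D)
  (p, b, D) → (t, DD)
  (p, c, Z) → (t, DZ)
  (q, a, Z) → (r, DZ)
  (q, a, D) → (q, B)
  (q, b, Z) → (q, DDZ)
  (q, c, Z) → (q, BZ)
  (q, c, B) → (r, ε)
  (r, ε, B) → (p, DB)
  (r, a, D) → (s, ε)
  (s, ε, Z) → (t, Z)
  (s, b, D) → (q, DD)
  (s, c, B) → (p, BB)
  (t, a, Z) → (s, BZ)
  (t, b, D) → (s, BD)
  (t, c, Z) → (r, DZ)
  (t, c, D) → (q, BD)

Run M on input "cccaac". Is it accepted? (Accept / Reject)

Reject

(p, cccaac, Z)
  read c, top Z: go to t, push DZ → (t, ccaac, DZ)
  read c, top D: go to q, push BD → (q, caac, BDZ)
  read c, top B: go to r, push ε → (r, aac, DZ)
  read a, top D: go to s, push ε → (s, ac, Z)
  ε-move, top Z: go to t, push Z → (t, ac, Z)
  read a, top Z: go to s, push BZ → (s, c, BZ)
  read c, top B: go to p, push BB → (p, ε, BBZ)
All input consumed; state p ∉ F and no further ε-move applies.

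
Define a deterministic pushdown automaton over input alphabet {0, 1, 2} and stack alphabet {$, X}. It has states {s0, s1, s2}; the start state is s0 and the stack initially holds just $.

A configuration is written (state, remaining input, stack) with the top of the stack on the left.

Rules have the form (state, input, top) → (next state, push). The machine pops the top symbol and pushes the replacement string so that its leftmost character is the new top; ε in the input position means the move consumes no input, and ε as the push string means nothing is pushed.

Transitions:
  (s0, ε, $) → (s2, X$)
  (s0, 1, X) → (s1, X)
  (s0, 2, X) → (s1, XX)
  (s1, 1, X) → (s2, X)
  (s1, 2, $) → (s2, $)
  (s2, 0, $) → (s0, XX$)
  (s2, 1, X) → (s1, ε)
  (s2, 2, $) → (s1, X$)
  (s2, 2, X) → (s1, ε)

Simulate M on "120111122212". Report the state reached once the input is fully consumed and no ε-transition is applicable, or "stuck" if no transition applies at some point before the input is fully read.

s1

(s0, 120111122212, $)
  ε-move, top $: go to s2, push X$ → (s2, 120111122212, X$)
  read 1, top X: go to s1, push ε → (s1, 20111122212, $)
  read 2, top $: go to s2, push $ → (s2, 0111122212, $)
  read 0, top $: go to s0, push XX$ → (s0, 111122212, XX$)
  read 1, top X: go to s1, push X → (s1, 11122212, XX$)
  read 1, top X: go to s2, push X → (s2, 1122212, XX$)
  read 1, top X: go to s1, push ε → (s1, 122212, X$)
  read 1, top X: go to s2, push X → (s2, 22212, X$)
  read 2, top X: go to s1, push ε → (s1, 2212, $)
  read 2, top $: go to s2, push $ → (s2, 212, $)
  read 2, top $: go to s1, push X$ → (s1, 12, X$)
  read 1, top X: go to s2, push X → (s2, 2, X$)
  read 2, top X: go to s1, push ε → (s1, ε, $)
All input consumed; M is in state s1.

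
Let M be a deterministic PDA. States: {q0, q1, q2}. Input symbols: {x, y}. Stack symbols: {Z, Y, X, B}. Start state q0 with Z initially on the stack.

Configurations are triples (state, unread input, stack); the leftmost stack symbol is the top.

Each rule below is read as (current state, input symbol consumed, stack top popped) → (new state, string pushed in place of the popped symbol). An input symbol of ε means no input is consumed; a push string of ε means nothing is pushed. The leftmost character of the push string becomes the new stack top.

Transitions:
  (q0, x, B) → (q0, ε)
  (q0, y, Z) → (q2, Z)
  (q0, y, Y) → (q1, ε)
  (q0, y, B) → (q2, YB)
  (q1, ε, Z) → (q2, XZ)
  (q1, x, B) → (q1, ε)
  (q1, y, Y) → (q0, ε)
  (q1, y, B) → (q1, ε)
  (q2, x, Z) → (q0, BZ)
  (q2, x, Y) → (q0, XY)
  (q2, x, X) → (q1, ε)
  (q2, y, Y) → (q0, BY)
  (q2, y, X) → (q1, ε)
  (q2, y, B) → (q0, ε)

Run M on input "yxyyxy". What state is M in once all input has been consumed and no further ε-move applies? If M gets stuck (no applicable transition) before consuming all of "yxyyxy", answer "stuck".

(q0, yxyyxy, Z)
  read y, top Z: go to q2, push Z → (q2, xyyxy, Z)
  read x, top Z: go to q0, push BZ → (q0, yyxy, BZ)
  read y, top B: go to q2, push YB → (q2, yxy, YBZ)
  read y, top Y: go to q0, push BY → (q0, xy, BYBZ)
  read x, top B: go to q0, push ε → (q0, y, YBZ)
  read y, top Y: go to q1, push ε → (q1, ε, BZ)
All input consumed; M is in state q1.

q1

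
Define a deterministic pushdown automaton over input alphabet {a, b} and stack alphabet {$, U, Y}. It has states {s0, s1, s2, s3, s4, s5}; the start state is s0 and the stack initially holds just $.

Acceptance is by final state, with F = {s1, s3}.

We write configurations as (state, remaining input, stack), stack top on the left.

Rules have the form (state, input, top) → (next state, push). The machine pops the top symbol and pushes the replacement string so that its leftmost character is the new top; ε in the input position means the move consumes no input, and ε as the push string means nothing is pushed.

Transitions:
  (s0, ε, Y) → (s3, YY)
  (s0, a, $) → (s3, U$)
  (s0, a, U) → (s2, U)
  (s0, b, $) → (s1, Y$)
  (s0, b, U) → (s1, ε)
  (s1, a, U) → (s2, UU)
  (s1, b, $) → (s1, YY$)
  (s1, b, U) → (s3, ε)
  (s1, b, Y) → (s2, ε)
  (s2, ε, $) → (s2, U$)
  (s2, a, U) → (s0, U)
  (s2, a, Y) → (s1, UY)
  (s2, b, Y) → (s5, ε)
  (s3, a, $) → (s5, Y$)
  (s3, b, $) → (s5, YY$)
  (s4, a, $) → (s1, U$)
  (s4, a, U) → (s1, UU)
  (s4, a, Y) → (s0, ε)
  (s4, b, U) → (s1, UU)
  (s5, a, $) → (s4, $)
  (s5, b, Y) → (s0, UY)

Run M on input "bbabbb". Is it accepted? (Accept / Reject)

(s0, bbabbb, $)
  read b, top $: go to s1, push Y$ → (s1, babbb, Y$)
  read b, top Y: go to s2, push ε → (s2, abbb, $)
  ε-move, top $: go to s2, push U$ → (s2, abbb, U$)
  read a, top U: go to s0, push U → (s0, bbb, U$)
  read b, top U: go to s1, push ε → (s1, bb, $)
  read b, top $: go to s1, push YY$ → (s1, b, YY$)
  read b, top Y: go to s2, push ε → (s2, ε, Y$)
All input consumed; state s2 ∉ F and no further ε-move applies.

Reject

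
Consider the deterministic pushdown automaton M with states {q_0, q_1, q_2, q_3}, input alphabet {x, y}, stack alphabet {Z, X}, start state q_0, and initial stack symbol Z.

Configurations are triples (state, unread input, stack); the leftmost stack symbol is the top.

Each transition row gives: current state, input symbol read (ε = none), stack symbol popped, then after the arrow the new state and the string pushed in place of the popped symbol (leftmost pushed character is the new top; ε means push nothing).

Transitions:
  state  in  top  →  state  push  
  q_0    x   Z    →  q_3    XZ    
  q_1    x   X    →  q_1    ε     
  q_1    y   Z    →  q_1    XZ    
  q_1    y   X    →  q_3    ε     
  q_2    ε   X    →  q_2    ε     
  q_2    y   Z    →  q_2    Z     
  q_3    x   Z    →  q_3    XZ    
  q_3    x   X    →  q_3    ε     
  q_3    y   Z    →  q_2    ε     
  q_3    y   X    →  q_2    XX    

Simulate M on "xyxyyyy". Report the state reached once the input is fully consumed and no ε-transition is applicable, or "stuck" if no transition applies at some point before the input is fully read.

stuck

(q_0, xyxyyyy, Z)
  read x, top Z: go to q_3, push XZ → (q_3, yxyyyy, XZ)
  read y, top X: go to q_2, push XX → (q_2, xyyyy, XXZ)
  ε-move, top X: go to q_2, push ε → (q_2, xyyyy, XZ)
  ε-move, top X: go to q_2, push ε → (q_2, xyyyy, Z)
No transition for (q_2, x, top Z); M blocks with input xyyyy remaining.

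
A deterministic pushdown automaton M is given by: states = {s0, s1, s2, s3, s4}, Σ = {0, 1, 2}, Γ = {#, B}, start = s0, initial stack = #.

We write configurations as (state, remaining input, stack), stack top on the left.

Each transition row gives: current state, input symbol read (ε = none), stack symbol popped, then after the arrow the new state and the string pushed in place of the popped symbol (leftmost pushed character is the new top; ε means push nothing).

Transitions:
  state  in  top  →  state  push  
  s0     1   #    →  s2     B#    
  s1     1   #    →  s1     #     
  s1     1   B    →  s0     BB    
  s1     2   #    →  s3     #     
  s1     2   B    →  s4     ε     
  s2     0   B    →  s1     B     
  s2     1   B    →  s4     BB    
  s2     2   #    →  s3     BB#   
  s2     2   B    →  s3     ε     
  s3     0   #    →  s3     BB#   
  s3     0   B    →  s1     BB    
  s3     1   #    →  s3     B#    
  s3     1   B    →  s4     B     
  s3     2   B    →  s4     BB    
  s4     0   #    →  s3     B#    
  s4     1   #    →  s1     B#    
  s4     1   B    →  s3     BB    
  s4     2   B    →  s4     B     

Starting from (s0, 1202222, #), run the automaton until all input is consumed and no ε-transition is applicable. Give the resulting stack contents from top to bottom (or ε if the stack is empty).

(s0, 1202222, #)
  read 1, top #: go to s2, push B# → (s2, 202222, B#)
  read 2, top B: go to s3, push ε → (s3, 02222, #)
  read 0, top #: go to s3, push BB# → (s3, 2222, BB#)
  read 2, top B: go to s4, push BB → (s4, 222, BBB#)
  read 2, top B: go to s4, push B → (s4, 22, BBB#)
  read 2, top B: go to s4, push B → (s4, 2, BBB#)
  read 2, top B: go to s4, push B → (s4, ε, BBB#)
All input consumed in state s4 with stack BBB#.

BBB#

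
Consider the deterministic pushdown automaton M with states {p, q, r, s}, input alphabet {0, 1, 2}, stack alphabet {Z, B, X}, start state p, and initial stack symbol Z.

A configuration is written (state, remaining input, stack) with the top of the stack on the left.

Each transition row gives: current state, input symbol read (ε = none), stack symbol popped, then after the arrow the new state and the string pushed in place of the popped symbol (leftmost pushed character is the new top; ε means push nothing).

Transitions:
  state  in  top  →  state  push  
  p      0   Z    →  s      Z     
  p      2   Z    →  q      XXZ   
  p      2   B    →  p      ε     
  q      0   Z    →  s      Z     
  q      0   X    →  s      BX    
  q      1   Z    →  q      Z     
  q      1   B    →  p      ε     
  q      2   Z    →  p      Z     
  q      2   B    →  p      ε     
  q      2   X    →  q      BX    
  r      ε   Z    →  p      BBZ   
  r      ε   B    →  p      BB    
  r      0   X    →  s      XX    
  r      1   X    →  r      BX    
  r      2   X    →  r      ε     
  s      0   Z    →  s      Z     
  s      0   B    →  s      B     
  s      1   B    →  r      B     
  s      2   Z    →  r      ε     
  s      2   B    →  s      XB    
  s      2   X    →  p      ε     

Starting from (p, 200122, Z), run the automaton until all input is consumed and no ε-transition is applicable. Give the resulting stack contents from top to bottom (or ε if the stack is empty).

XXZ

(p, 200122, Z)
  read 2, top Z: go to q, push XXZ → (q, 00122, XXZ)
  read 0, top X: go to s, push BX → (s, 0122, BXXZ)
  read 0, top B: go to s, push B → (s, 122, BXXZ)
  read 1, top B: go to r, push B → (r, 22, BXXZ)
  ε-move, top B: go to p, push BB → (p, 22, BBXXZ)
  read 2, top B: go to p, push ε → (p, 2, BXXZ)
  read 2, top B: go to p, push ε → (p, ε, XXZ)
All input consumed in state p with stack XXZ.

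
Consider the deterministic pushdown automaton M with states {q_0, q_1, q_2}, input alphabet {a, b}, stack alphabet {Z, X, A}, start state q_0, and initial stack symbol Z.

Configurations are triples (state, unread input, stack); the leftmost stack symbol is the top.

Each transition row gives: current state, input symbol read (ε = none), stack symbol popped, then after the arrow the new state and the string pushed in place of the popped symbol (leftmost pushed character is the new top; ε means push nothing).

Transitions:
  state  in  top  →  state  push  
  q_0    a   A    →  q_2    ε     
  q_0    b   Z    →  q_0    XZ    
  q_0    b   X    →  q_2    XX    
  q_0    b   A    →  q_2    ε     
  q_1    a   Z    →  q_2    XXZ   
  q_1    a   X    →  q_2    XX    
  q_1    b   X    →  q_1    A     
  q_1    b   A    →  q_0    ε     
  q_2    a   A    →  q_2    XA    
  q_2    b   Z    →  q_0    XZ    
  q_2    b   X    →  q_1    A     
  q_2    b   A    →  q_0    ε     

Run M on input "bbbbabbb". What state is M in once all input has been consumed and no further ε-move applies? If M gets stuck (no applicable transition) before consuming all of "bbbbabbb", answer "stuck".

(q_0, bbbbabbb, Z) ⊢ (q_0, bbbabbb, XZ) ⊢ (q_2, bbabbb, XXZ) ⊢ (q_1, babbb, AXZ) ⊢ (q_0, abbb, XZ)
No transition for (q_0, a, top X); M blocks with input abbb remaining.

stuck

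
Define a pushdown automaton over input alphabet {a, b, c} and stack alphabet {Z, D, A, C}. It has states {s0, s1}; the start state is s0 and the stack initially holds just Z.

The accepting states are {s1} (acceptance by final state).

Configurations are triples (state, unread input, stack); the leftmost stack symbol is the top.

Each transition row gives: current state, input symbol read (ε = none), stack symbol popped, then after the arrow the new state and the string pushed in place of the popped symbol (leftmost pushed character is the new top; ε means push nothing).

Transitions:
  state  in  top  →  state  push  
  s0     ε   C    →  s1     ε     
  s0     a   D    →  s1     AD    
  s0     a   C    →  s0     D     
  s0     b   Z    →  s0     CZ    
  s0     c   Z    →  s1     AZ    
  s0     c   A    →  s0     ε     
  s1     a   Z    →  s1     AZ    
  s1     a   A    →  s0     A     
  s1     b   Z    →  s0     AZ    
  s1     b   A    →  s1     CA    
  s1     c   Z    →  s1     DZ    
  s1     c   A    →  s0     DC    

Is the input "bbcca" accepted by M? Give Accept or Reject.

Reject

No computation consumes all input and reaches a final state.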